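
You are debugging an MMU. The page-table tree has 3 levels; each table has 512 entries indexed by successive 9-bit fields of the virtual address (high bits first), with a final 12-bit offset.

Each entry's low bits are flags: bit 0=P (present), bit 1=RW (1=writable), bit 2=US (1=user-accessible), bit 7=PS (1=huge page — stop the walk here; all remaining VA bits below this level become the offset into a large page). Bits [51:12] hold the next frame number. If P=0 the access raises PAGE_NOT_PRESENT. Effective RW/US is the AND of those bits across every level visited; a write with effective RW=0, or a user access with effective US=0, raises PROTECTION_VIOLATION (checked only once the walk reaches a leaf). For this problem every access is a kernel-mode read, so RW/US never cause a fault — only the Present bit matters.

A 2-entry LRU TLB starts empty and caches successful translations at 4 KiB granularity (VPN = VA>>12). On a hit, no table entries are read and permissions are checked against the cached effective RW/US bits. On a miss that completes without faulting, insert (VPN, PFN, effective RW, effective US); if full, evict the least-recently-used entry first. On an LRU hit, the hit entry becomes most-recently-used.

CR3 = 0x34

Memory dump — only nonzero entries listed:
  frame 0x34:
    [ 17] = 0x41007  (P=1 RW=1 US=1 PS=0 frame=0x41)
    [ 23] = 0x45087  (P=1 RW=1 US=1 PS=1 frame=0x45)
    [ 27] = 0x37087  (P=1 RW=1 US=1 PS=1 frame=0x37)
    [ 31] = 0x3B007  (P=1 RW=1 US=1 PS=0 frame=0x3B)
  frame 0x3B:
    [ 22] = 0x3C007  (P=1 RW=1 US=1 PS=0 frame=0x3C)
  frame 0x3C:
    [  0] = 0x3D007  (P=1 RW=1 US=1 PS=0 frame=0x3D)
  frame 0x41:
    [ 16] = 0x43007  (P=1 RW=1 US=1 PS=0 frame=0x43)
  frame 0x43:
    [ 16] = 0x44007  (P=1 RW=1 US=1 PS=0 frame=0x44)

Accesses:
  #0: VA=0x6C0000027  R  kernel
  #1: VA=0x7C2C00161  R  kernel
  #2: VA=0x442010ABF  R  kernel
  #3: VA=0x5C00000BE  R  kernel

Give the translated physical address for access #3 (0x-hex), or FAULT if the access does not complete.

Per-access translation:
#0 VA=0x6C0000027 (r,kernel):
  lvl0: tbl 0x34, slot 27 ⇒ 0x37087 (P1/RW1/US1/PS1)
  ✓ 0x37027 (huge @L0)  — 1 lookups
#1 VA=0x7C2C00161 (r,kernel):
  lvl0: tbl 0x34, slot 31 ⇒ 0x3B007 (P1/RW1/US1/PS0)
  lvl1: tbl 0x3B, slot 22 ⇒ 0x3C007 (P1/RW1/US1/PS0)
  lvl2: tbl 0x3C, slot 0 ⇒ 0x3D007 (P1/RW1/US1/PS0)
  ✓ 0x3D161  — 3 lookups
#2 VA=0x442010ABF (r,kernel):
  lvl0: tbl 0x34, slot 17 ⇒ 0x41007 (P1/RW1/US1/PS0)
  lvl1: tbl 0x41, slot 16 ⇒ 0x43007 (P1/RW1/US1/PS0)
  lvl2: tbl 0x43, slot 16 ⇒ 0x44007 (P1/RW1/US1/PS0)
  ✓ 0x44ABF  — 3 lookups
#3 VA=0x5C00000BE (r,kernel):
  lvl0: tbl 0x34, slot 23 ⇒ 0x45087 (P1/RW1/US1/PS1)
  ✓ 0x450BE (huge @L0)  — 1 lookups

Access #3 PA: 0x450BE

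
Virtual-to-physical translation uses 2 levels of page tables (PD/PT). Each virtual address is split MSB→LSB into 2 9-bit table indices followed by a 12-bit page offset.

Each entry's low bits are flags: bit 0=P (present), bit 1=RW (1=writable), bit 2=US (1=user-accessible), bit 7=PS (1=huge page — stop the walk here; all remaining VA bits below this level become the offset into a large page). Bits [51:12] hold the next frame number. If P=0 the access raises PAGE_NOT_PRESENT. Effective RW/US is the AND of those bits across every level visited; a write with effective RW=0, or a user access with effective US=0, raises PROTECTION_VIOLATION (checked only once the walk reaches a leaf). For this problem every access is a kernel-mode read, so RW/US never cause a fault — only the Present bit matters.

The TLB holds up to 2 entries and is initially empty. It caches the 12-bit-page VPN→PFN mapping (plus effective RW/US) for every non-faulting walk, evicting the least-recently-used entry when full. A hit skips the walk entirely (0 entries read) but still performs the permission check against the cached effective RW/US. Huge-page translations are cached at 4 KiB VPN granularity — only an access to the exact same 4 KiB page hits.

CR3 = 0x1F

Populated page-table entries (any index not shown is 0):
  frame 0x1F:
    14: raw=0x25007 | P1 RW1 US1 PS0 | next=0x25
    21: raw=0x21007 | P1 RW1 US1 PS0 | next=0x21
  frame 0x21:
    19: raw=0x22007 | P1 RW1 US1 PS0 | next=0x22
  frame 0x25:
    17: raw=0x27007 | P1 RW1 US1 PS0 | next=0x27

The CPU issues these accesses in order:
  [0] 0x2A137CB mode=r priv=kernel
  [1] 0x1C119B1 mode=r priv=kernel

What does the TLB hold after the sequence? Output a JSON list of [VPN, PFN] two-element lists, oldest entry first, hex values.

Trace:
#0 VA=0x2A137CB (r,kernel):
  lvl0: tbl 0x1F, slot 21 ⇒ 0x21007 (P1/RW1/US1/PS0)
  lvl1: tbl 0x21, slot 19 ⇒ 0x22007 (P1/RW1/US1/PS0)
  ⇒ phys 0x227CB  [2 reads]
#1 VA=0x1C119B1 (r,kernel):
  lvl0: tbl 0x1F, slot 14 ⇒ 0x25007 (P1/RW1/US1/PS0)
  lvl1: tbl 0x25, slot 17 ⇒ 0x27007 (P1/RW1/US1/PS0)
  ⇒ phys 0x279B1  [2 reads]

TLB: [["0x2A13", "0x22"], ["0x1C11", "0x27"]]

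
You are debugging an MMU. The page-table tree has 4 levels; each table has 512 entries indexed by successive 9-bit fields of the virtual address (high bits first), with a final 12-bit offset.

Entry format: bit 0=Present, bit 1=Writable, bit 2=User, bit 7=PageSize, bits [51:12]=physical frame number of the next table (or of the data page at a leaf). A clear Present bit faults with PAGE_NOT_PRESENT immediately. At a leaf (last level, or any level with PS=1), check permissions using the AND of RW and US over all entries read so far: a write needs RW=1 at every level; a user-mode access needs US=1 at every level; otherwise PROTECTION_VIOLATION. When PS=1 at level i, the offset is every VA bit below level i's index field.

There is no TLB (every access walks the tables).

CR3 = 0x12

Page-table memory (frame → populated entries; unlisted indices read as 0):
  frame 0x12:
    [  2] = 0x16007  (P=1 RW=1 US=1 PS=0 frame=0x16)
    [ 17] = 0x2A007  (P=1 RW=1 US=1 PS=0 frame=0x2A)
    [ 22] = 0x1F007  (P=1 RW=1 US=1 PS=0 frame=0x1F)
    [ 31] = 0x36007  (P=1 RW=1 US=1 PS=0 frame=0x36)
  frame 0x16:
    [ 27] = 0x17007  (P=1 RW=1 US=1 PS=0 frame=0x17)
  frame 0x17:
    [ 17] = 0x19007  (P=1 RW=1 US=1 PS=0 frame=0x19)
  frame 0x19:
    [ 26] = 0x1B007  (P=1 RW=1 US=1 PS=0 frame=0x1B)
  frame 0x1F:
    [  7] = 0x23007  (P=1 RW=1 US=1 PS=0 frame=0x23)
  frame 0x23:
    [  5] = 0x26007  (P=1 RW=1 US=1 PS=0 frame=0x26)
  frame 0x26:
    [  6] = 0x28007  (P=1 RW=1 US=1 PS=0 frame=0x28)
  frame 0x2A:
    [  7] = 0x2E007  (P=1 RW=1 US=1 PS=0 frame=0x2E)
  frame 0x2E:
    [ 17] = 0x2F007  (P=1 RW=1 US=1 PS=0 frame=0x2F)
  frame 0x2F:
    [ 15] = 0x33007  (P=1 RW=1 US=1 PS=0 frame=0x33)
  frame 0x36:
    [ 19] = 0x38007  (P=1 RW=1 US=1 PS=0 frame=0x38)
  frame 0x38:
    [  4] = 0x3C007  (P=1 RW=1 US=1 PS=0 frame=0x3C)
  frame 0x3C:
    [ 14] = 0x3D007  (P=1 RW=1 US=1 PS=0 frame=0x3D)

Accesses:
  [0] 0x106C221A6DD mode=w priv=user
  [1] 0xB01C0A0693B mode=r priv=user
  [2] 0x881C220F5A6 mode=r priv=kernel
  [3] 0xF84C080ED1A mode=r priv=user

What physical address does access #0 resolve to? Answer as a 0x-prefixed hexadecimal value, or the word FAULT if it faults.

Trace:
#0 VA=0x106C221A6DD (w,user):
  L0 @0x12[2] → 0x16007  P=1,RW=1,US=1,PS=0
  L1 @0x16[27] → 0x17007  P=1,RW=1,US=1,PS=0
  L2 @0x17[17] → 0x19007  P=1,RW=1,US=1,PS=0
  L3 @0x19[26] → 0x1B007  P=1,RW=1,US=1,PS=0
  → PA=0x1B6DD  (4 entries read)
#1 VA=0xB01C0A0693B (r,user):
  L0 @0x12[22] → 0x1F007  P=1,RW=1,US=1,PS=0
  L1 @0x1F[7] → 0x23007  P=1,RW=1,US=1,PS=0
  L2 @0x23[5] → 0x26007  P=1,RW=1,US=1,PS=0
  L3 @0x26[6] → 0x28007  P=1,RW=1,US=1,PS=0
  → PA=0x2893B  (4 entries read)
#2 VA=0x881C220F5A6 (r,kernel):
  L0 @0x12[17] → 0x2A007  P=1,RW=1,US=1,PS=0
  L1 @0x2A[7] → 0x2E007  P=1,RW=1,US=1,PS=0
  L2 @0x2E[17] → 0x2F007  P=1,RW=1,US=1,PS=0
  L3 @0x2F[15] → 0x33007  P=1,RW=1,US=1,PS=0
  → PA=0x335A6  (4 entries read)
#3 VA=0xF84C080ED1A (r,user):
  L0 @0x12[31] → 0x36007  P=1,RW=1,US=1,PS=0
  L1 @0x36[19] → 0x38007  P=1,RW=1,US=1,PS=0
  L2 @0x38[4] → 0x3C007  P=1,RW=1,US=1,PS=0
  L3 @0x3C[14] → 0x3D007  P=1,RW=1,US=1,PS=0
  → PA=0x3DD1A  (4 entries read)

Access #0 PA: 0x1B6DD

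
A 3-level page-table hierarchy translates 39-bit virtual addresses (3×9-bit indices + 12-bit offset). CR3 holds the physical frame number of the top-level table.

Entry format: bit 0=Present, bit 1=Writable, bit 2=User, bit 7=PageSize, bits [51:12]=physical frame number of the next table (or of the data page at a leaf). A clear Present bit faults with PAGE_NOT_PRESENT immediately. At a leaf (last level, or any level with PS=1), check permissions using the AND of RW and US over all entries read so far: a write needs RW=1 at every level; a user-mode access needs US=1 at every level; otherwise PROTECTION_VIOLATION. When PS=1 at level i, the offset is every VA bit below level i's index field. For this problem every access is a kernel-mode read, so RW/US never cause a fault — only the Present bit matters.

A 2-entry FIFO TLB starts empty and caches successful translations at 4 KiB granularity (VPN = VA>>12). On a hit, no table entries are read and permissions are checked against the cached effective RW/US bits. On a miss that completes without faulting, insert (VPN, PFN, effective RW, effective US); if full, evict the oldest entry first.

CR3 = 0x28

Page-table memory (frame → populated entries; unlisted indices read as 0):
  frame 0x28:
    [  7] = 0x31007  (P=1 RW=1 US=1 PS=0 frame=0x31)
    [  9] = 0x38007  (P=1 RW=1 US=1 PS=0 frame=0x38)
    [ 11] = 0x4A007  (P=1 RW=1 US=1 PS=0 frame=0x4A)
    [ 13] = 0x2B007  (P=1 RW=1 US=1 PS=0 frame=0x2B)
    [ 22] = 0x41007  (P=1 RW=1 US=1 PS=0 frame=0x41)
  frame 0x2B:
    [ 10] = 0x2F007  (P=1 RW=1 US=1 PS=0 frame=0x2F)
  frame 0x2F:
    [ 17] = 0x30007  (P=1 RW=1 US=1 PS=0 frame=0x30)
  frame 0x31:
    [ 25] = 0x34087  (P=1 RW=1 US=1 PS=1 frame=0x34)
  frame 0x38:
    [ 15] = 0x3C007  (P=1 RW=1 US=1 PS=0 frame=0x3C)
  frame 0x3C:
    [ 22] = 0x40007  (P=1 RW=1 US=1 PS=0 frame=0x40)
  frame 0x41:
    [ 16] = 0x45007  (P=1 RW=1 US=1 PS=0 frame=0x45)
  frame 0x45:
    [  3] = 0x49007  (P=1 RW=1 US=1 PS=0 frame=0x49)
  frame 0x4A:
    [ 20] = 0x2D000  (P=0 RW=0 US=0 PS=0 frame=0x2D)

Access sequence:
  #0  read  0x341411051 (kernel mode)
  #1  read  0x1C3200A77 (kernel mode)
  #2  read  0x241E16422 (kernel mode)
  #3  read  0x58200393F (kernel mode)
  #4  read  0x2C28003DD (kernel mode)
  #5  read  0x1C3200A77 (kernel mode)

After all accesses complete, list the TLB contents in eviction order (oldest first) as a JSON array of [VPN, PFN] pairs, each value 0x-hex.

Walk each access:
#0 VA=0x341411051 (r,kernel):
  lvl0: tbl 0x28, slot 13 ⇒ 0x2B007 (P1/RW1/US1/PS0)
  lvl1: tbl 0x2B, slot 10 ⇒ 0x2F007 (P1/RW1/US1/PS0)
  lvl2: tbl 0x2F, slot 17 ⇒ 0x30007 (P1/RW1/US1/PS0)
  ⇒ phys 0x30051  [3 reads]
#1 VA=0x1C3200A77 (r,kernel):
  lvl0: tbl 0x28, slot 7 ⇒ 0x31007 (P1/RW1/US1/PS0)
  lvl1: tbl 0x31, slot 25 ⇒ 0x34087 (P1/RW1/US1/PS1)
  ⇒ phys 0x34A77 (huge @L1)  [2 reads]
#2 VA=0x241E16422 (r,kernel):
  lvl0: tbl 0x28, slot 9 ⇒ 0x38007 (P1/RW1/US1/PS0)
  lvl1: tbl 0x38, slot 15 ⇒ 0x3C007 (P1/RW1/US1/PS0)
  lvl2: tbl 0x3C, slot 22 ⇒ 0x40007 (P1/RW1/US1/PS0)
  ⇒ phys 0x40422  [3 reads]
#3 VA=0x58200393F (r,kernel):
  lvl0: tbl 0x28, slot 22 ⇒ 0x41007 (P1/RW1/US1/PS0)
  lvl1: tbl 0x41, slot 16 ⇒ 0x45007 (P1/RW1/US1/PS0)
  lvl2: tbl 0x45, slot 3 ⇒ 0x49007 (P1/RW1/US1/PS0)
  ⇒ phys 0x4993F  [3 reads]
#4 VA=0x2C28003DD (r,kernel):
  lvl0: tbl 0x28, slot 11 ⇒ 0x4A007 (P1/RW1/US1/PS0)
  lvl1: tbl 0x4A, slot 20 ⇒ 0x2D000 (P0/RW0/US0/PS0)
  → PAGE_NOT_PRESENT  (2 entries read)
#5 VA=0x1C3200A77 (r,kernel):
  lvl0: tbl 0x28, slot 7 ⇒ 0x31007 (P1/RW1/US1/PS0)
  lvl1: tbl 0x31, slot 25 ⇒ 0x34087 (P1/RW1/US1/PS1)
  ⇒ phys 0x34A77 (huge @L1)  [2 reads]

TLB: [["0x582003", "0x49"], ["0x1C3200", "0x34"]]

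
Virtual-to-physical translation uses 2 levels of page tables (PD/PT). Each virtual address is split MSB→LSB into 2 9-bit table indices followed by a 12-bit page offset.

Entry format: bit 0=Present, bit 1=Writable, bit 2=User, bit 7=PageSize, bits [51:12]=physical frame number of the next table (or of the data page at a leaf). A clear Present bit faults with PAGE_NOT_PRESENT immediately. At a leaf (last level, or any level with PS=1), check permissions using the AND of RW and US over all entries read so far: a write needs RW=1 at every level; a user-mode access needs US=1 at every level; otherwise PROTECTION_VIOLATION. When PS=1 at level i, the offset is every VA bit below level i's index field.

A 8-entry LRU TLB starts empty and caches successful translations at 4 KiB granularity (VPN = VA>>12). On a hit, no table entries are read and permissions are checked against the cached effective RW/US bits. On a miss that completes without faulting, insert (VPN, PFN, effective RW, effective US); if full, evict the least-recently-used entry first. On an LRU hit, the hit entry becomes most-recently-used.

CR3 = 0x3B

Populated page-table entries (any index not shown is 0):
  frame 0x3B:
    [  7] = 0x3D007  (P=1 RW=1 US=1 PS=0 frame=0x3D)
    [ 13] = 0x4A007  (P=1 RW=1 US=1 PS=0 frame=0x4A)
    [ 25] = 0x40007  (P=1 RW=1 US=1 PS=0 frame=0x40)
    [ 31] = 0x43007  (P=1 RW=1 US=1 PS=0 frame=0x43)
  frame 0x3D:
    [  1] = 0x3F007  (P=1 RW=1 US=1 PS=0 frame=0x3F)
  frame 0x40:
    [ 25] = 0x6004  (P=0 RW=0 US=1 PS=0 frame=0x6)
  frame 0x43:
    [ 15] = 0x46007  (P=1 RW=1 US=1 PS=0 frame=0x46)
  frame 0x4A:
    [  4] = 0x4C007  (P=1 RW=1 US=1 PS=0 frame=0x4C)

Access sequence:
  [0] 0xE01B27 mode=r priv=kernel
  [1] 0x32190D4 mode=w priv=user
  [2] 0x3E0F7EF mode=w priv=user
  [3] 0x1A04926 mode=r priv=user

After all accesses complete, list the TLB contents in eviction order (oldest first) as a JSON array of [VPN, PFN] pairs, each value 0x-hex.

Per-access translation:
#0 VA=0xE01B27 (r,kernel):
  lvl0: tbl 0x3B, slot 7 ⇒ 0x3D007 (P1/RW1/US1/PS0)
  lvl1: tbl 0x3D, slot 1 ⇒ 0x3F007 (P1/RW1/US1/PS0)
  ⇒ phys 0x3FB27  [2 reads]
#1 VA=0x32190D4 (w,user):
  lvl0: tbl 0x3B, slot 25 ⇒ 0x40007 (P1/RW1/US1/PS0)
  lvl1: tbl 0x40, slot 25 ⇒ 0x6004 (P0/RW0/US1/PS0)
  → PAGE_NOT_PRESENT  (2 entries read)
#2 VA=0x3E0F7EF (w,user):
  lvl0: tbl 0x3B, slot 31 ⇒ 0x43007 (P1/RW1/US1/PS0)
  lvl1: tbl 0x43, slot 15 ⇒ 0x46007 (P1/RW1/US1/PS0)
  ⇒ phys 0x467EF  [2 reads]
#3 VA=0x1A04926 (r,user):
  lvl0: tbl 0x3B, slot 13 ⇒ 0x4A007 (P1/RW1/US1/PS0)
  lvl1: tbl 0x4A, slot 4 ⇒ 0x4C007 (P1/RW1/US1/PS0)
  ⇒ phys 0x4C926  [2 reads]

TLB: [["0xE01", "0x3F"], ["0x3E0F", "0x46"], ["0x1A04", "0x4C"]]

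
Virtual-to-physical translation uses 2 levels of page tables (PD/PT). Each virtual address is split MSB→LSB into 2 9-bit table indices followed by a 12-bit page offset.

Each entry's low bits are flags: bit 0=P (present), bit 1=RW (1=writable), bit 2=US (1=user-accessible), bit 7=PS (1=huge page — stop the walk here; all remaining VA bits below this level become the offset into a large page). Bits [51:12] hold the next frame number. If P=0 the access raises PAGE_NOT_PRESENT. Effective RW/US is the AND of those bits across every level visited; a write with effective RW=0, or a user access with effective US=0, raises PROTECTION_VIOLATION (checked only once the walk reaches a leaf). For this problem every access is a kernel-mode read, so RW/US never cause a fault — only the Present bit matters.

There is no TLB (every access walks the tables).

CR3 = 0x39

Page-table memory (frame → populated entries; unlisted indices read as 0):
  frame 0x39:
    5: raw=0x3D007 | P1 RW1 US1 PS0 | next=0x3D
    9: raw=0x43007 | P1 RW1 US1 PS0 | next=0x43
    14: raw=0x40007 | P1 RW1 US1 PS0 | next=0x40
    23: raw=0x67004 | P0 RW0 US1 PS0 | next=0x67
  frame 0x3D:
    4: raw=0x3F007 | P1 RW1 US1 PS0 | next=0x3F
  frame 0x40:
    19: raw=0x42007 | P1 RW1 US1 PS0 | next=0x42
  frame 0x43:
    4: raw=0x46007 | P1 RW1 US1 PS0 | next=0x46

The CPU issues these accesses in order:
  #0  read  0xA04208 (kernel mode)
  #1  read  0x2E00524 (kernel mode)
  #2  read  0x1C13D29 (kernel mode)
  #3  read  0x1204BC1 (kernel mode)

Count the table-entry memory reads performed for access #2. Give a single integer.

Trace:
#0 VA=0xA04208 (r,kernel):
  L0: frame=0x39 idx=5 entry=0x3D007 [P=1 RW=1 US=1 PS=0]
  L1: frame=0x3D idx=4 entry=0x3F007 [P=1 RW=1 US=1 PS=0]
  ✓ 0x3F208  — 2 lookups
#1 VA=0x2E00524 (r,kernel):
  L0: frame=0x39 idx=23 entry=0x67004 [P=0 RW=0 US=1 PS=0]
  → PAGE_NOT_PRESENT  (1 entries read)
#2 VA=0x1C13D29 (r,kernel):
  L0: frame=0x39 idx=14 entry=0x40007 [P=1 RW=1 US=1 PS=0]
  L1: frame=0x40 idx=19 entry=0x42007 [P=1 RW=1 US=1 PS=0]
  ✓ 0x42D29  — 2 lookups
#3 VA=0x1204BC1 (r,kernel):
  L0: frame=0x39 idx=9 entry=0x43007 [P=1 RW=1 US=1 PS=0]
  L1: frame=0x43 idx=4 entry=0x46007 [P=1 RW=1 US=1 PS=0]
  ✓ 0x46BC1  — 2 lookups

Entries read for #2: 2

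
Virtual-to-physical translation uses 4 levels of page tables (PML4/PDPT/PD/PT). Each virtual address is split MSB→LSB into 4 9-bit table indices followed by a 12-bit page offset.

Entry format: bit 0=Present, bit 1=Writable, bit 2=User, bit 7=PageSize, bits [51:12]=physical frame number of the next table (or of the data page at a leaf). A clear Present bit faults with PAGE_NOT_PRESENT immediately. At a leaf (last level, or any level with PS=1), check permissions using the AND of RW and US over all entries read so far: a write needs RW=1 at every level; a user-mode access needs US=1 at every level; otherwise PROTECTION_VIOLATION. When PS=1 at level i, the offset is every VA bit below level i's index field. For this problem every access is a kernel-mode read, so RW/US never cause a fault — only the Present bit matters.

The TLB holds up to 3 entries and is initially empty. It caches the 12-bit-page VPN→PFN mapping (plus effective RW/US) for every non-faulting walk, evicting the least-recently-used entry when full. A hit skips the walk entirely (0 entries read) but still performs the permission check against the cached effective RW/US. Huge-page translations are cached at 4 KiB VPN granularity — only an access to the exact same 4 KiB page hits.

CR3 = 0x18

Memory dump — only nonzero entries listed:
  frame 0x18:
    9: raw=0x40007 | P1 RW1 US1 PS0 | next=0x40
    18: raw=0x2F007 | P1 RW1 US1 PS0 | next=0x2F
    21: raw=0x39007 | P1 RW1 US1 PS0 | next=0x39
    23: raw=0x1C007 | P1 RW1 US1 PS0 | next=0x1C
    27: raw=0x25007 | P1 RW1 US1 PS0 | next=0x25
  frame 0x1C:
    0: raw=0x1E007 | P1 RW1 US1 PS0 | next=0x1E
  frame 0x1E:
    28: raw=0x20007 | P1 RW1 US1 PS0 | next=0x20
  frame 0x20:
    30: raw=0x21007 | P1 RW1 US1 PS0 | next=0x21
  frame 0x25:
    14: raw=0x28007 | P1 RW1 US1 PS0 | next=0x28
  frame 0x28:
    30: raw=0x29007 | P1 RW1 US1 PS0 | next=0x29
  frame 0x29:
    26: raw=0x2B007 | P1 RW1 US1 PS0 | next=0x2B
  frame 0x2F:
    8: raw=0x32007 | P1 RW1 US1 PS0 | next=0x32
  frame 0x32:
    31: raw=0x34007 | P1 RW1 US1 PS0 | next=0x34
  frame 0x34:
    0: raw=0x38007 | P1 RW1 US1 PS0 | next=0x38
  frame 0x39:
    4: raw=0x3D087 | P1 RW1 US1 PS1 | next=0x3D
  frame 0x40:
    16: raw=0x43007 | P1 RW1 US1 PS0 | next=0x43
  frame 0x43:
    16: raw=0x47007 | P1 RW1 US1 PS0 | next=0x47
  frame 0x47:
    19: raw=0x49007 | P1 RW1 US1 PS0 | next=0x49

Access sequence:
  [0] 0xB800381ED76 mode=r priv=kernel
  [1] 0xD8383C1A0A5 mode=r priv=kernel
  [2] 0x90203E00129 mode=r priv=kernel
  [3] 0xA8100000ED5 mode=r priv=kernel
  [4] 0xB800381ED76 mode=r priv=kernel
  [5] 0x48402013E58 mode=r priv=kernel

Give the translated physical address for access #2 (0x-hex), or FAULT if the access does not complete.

Walk each access:
#0 VA=0xB800381ED76 (r,kernel):
  L0 @0x18[23] → 0x1C007  P=1,RW=1,US=1,PS=0
  L1 @0x1C[0] → 0x1E007  P=1,RW=1,US=1,PS=0
  L2 @0x1E[28] → 0x20007  P=1,RW=1,US=1,PS=0
  L3 @0x20[30] → 0x21007  P=1,RW=1,US=1,PS=0
  ✓ 0x21D76  — 4 lookups
#1 VA=0xD8383C1A0A5 (r,kernel):
  L0 @0x18[27] → 0x25007  P=1,RW=1,US=1,PS=0
  L1 @0x25[14] → 0x28007  P=1,RW=1,US=1,PS=0
  L2 @0x28[30] → 0x29007  P=1,RW=1,US=1,PS=0
  L3 @0x29[26] → 0x2B007  P=1,RW=1,US=1,PS=0
  ✓ 0x2B0A5  — 4 lookups
#2 VA=0x90203E00129 (r,kernel):
  L0 @0x18[18] → 0x2F007  P=1,RW=1,US=1,PS=0
  L1 @0x2F[8] → 0x32007  P=1,RW=1,US=1,PS=0
  L2 @0x32[31] → 0x34007  P=1,RW=1,US=1,PS=0
  L3 @0x34[0] → 0x38007  P=1,RW=1,US=1,PS=0
  ✓ 0x38129  — 4 lookups
#3 VA=0xA8100000ED5 (r,kernel):
  L0 @0x18[21] → 0x39007  P=1,RW=1,US=1,PS=0
  L1 @0x39[4] → 0x3D087  P=1,RW=1,US=1,PS=1
  ✓ 0x3DED5 (huge @L1)  — 2 lookups
#4 VA=0xB800381ED76 (r,kernel):
  L0 @0x18[23] → 0x1C007  P=1,RW=1,US=1,PS=0
  L1 @0x1C[0] → 0x1E007  P=1,RW=1,US=1,PS=0
  L2 @0x1E[28] → 0x20007  P=1,RW=1,US=1,PS=0
  L3 @0x20[30] → 0x21007  P=1,RW=1,US=1,PS=0
  ✓ 0x21D76  — 4 lookups
#5 VA=0x48402013E58 (r,kernel):
  L0 @0x18[9] → 0x40007  P=1,RW=1,US=1,PS=0
  L1 @0x40[16] → 0x43007  P=1,RW=1,US=1,PS=0
  L2 @0x43[16] → 0x47007  P=1,RW=1,US=1,PS=0
  L3 @0x47[19] → 0x49007  P=1,RW=1,US=1,PS=0
  ✓ 0x49E58  — 4 lookups

Access #2 PA: 0x38129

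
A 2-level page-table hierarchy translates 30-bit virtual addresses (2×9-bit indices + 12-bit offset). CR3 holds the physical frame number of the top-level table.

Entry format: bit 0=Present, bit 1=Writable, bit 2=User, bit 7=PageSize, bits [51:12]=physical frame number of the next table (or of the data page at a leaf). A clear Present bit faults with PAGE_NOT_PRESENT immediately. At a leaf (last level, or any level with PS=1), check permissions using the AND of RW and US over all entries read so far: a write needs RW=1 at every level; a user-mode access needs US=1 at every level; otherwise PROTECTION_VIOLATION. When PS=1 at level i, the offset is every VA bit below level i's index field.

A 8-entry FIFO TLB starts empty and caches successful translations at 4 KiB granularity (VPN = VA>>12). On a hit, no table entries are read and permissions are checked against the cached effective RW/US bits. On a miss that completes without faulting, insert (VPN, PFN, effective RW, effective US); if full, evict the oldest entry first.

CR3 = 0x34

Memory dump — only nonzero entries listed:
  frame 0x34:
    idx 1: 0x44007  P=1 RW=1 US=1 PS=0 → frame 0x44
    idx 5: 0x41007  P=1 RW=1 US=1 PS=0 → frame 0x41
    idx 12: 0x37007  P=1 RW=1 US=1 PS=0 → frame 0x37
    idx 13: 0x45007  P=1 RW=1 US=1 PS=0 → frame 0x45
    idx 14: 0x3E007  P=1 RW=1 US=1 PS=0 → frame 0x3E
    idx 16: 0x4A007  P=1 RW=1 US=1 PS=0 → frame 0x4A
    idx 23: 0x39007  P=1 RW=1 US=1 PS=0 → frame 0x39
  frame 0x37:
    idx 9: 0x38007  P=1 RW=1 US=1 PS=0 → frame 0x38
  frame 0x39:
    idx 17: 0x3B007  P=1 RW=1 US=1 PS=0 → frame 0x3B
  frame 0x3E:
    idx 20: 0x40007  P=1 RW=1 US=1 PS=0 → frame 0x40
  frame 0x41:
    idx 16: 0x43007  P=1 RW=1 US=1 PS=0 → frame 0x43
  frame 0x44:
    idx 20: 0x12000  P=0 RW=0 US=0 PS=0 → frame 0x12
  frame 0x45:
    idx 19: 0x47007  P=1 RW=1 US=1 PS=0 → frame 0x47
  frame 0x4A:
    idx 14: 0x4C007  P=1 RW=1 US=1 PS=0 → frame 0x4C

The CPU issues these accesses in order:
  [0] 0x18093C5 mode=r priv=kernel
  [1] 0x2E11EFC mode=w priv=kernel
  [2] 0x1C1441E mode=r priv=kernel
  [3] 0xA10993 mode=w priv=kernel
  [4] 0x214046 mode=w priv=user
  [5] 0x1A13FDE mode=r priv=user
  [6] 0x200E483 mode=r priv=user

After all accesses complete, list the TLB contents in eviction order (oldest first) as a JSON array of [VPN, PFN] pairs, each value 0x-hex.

Per-access translation:
#0 VA=0x18093C5 (r,kernel):
  L0 @0x34[12] → 0x37007  P=1,RW=1,US=1,PS=0
  L1 @0x37[9] → 0x38007  P=1,RW=1,US=1,PS=0
  → PA=0x383C5  (2 entries read)
#1 VA=0x2E11EFC (w,kernel):
  L0 @0x34[23] → 0x39007  P=1,RW=1,US=1,PS=0
  L1 @0x39[17] → 0x3B007  P=1,RW=1,US=1,PS=0
  → PA=0x3BEFC  (2 entries read)
#2 VA=0x1C1441E (r,kernel):
  L0 @0x34[14] → 0x3E007  P=1,RW=1,US=1,PS=0
  L1 @0x3E[20] → 0x40007  P=1,RW=1,US=1,PS=0
  → PA=0x4041E  (2 entries read)
#3 VA=0xA10993 (w,kernel):
  L0 @0x34[5] → 0x41007  P=1,RW=1,US=1,PS=0
  L1 @0x41[16] → 0x43007  P=1,RW=1,US=1,PS=0
  → PA=0x43993  (2 entries read)
#4 VA=0x214046 (w,user):
  L0 @0x34[1] → 0x44007  P=1,RW=1,US=1,PS=0
  L1 @0x44[20] → 0x12000  P=0,RW=0,US=0,PS=0
  ⇒ fault: PAGE_NOT_PRESENT  — 2 lookups
#5 VA=0x1A13FDE (r,user):
  L0 @0x34[13] → 0x45007  P=1,RW=1,US=1,PS=0
  L1 @0x45[19] → 0x47007  P=1,RW=1,US=1,PS=0
  → PA=0x47FDE  (2 entries read)
#6 VA=0x200E483 (r,user):
  L0 @0x34[16] → 0x4A007  P=1,RW=1,US=1,PS=0
  L1 @0x4A[14] → 0x4C007  P=1,RW=1,US=1,PS=0
  → PA=0x4C483  (2 entries read)

TLB: [["0x1809", "0x38"], ["0x2E11", "0x3B"], ["0x1C14", "0x40"], ["0xA10", "0x43"], ["0x1A13", "0x47"], ["0x200E", "0x4C"]]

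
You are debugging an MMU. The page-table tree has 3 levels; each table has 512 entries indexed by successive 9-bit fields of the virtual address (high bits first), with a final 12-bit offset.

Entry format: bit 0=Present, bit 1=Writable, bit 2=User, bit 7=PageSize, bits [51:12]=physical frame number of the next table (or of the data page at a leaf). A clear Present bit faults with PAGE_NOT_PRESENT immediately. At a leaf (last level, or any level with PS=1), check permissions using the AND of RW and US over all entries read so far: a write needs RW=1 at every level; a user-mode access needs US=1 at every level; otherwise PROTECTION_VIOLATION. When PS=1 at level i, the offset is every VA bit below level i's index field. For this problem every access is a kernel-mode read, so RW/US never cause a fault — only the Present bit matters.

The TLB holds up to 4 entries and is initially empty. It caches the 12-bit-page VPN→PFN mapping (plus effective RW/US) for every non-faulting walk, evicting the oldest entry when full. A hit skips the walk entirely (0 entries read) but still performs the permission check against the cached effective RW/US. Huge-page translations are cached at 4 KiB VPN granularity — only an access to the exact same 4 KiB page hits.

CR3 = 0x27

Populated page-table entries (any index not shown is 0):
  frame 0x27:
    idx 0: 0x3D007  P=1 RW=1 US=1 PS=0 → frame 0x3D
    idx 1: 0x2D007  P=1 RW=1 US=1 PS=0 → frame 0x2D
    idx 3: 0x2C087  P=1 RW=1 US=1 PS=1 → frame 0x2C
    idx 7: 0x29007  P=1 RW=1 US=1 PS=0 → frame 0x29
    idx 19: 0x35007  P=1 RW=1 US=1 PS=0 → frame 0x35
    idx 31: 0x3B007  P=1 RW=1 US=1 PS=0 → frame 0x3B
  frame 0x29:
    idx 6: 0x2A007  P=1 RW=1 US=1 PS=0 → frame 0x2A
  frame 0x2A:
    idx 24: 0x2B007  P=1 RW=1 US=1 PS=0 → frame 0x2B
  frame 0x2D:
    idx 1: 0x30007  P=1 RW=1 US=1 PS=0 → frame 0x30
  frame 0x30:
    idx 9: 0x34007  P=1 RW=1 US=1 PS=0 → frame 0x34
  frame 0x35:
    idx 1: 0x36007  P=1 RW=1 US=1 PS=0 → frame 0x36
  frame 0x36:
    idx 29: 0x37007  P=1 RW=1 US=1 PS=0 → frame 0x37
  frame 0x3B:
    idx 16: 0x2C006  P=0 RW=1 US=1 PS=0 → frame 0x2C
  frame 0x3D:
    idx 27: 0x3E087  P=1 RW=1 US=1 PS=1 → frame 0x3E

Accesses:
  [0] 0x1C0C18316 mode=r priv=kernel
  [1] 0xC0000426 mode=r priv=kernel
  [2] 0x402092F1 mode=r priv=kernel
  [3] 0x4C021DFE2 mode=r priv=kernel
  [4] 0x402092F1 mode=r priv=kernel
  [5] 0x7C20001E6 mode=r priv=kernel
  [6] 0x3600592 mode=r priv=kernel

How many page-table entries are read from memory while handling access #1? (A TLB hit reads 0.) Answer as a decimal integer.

Per-access translation:
#0 VA=0x1C0C18316 (r,kernel):
  lvl0: tbl 0x27, slot 7 ⇒ 0x29007 (P1/RW1/US1/PS0)
  lvl1: tbl 0x29, slot 6 ⇒ 0x2A007 (P1/RW1/US1/PS0)
  lvl2: tbl 0x2A, slot 24 ⇒ 0x2B007 (P1/RW1/US1/PS0)
  → PA=0x2B316  (3 entries read)
#1 VA=0xC0000426 (r,kernel):
  lvl0: tbl 0x27, slot 3 ⇒ 0x2C087 (P1/RW1/US1/PS1)
  → PA=0x2C426 (huge @L0)  (1 entries read)
#2 VA=0x402092F1 (r,kernel):
  lvl0: tbl 0x27, slot 1 ⇒ 0x2D007 (P1/RW1/US1/PS0)
  lvl1: tbl 0x2D, slot 1 ⇒ 0x30007 (P1/RW1/US1/PS0)
  lvl2: tbl 0x30, slot 9 ⇒ 0x34007 (P1/RW1/US1/PS0)
  → PA=0x342F1  (3 entries read)
#3 VA=0x4C021DFE2 (r,kernel):
  lvl0: tbl 0x27, slot 19 ⇒ 0x35007 (P1/RW1/US1/PS0)
  lvl1: tbl 0x35, slot 1 ⇒ 0x36007 (P1/RW1/US1/PS0)
  lvl2: tbl 0x36, slot 29 ⇒ 0x37007 (P1/RW1/US1/PS0)
  → PA=0x37FE2  (3 entries read)
#4 VA=0x402092F1 (r,kernel):
  TLB hit vpn=0x40209 → PA=0x342F1
#5 VA=0x7C20001E6 (r,kernel):
  lvl0: tbl 0x27, slot 31 ⇒ 0x3B007 (P1/RW1/US1/PS0)
  lvl1: tbl 0x3B, slot 16 ⇒ 0x2C006 (P0/RW1/US1/PS0)
  → PAGE_NOT_PRESENT  (2 entries read)
#6 VA=0x3600592 (r,kernel):
  lvl0: tbl 0x27, slot 0 ⇒ 0x3D007 (P1/RW1/US1/PS0)
  lvl1: tbl 0x3D, slot 27 ⇒ 0x3E087 (P1/RW1/US1/PS1)
  → PA=0x3E592 (huge @L1)  (2 entries read)

Entries read for #1: 1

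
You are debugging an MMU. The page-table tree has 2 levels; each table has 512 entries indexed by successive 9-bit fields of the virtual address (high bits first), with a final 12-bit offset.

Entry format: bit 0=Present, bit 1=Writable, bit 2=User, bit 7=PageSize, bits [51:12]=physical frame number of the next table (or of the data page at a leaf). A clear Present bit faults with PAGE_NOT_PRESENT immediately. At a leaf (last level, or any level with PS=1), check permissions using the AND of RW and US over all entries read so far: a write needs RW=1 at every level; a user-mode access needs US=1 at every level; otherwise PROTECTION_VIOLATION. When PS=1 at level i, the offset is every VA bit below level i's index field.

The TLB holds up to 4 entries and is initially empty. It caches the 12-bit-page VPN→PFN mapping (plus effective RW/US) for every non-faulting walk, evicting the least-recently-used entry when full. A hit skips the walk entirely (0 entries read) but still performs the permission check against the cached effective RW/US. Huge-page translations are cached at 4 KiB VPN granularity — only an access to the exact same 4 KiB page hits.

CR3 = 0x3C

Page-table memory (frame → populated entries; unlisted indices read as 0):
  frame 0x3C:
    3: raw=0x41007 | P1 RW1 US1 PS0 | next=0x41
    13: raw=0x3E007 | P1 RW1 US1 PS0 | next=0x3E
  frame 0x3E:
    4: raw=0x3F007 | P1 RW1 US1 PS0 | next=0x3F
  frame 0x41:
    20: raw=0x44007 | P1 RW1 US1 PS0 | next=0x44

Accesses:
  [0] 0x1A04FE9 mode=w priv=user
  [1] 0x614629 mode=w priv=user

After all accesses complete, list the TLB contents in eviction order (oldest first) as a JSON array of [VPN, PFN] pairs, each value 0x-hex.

Trace:
#0 VA=0x1A04FE9 (w,user):
  lvl0: tbl 0x3C, slot 13 ⇒ 0x3E007 (P1/RW1/US1/PS0)
  lvl1: tbl 0x3E, slot 4 ⇒ 0x3F007 (P1/RW1/US1/PS0)
  → PA=0x3FFE9  (2 entries read)
#1 VA=0x614629 (w,user):
  lvl0: tbl 0x3C, slot 3 ⇒ 0x41007 (P1/RW1/US1/PS0)
  lvl1: tbl 0x41, slot 20 ⇒ 0x44007 (P1/RW1/US1/PS0)
  → PA=0x44629  (2 entries read)

TLB: [["0x1A04", "0x3F"], ["0x614", "0x44"]]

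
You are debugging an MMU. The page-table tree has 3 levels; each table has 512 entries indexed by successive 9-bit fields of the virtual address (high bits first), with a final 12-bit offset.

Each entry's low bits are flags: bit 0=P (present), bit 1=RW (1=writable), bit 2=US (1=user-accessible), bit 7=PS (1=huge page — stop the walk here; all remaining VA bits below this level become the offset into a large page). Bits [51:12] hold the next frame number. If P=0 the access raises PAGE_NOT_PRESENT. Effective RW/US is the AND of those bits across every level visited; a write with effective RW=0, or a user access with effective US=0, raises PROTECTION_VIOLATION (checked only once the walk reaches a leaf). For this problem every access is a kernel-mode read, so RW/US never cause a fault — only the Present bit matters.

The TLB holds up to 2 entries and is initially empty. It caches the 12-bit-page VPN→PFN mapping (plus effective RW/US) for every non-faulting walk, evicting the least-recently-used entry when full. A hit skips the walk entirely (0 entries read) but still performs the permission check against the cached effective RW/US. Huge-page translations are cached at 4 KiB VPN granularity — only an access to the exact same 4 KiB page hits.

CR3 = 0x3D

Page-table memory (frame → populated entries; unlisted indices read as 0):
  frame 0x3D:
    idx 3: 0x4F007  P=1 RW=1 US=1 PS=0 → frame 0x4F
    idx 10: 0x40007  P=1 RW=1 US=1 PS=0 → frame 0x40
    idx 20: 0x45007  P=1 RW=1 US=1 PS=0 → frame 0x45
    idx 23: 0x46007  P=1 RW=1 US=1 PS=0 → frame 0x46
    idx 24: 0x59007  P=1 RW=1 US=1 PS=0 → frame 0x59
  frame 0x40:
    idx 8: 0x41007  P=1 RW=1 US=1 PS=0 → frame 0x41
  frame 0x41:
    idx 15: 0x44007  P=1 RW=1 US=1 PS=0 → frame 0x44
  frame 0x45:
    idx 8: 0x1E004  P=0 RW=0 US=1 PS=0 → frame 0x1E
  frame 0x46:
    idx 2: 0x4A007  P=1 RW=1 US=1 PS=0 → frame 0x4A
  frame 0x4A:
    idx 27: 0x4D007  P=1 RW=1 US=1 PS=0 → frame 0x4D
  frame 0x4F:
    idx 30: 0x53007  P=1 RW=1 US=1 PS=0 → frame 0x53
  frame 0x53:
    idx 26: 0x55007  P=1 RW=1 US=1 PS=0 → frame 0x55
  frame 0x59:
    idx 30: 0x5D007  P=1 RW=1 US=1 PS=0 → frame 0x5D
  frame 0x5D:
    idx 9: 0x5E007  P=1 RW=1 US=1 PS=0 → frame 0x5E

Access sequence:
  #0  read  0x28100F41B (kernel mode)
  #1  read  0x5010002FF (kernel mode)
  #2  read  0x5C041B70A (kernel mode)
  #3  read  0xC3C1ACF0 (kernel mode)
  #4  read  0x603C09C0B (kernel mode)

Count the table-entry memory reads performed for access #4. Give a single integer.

Walk each access:
#0 VA=0x28100F41B (r,kernel):
  L0 @0x3D[10] → 0x40007  P=1,RW=1,US=1,PS=0
  L1 @0x40[8] → 0x41007  P=1,RW=1,US=1,PS=0
  L2 @0x41[15] → 0x44007  P=1,RW=1,US=1,PS=0
  ✓ 0x4441B  — 3 lookups
#1 VA=0x5010002FF (r,kernel):
  L0 @0x3D[20] → 0x45007  P=1,RW=1,US=1,PS=0
  L1 @0x45[8] → 0x1E004  P=0,RW=0,US=1,PS=0
  → PAGE_NOT_PRESENT  (2 entries read)
#2 VA=0x5C041B70A (r,kernel):
  L0 @0x3D[23] → 0x46007  P=1,RW=1,US=1,PS=0
  L1 @0x46[2] → 0x4A007  P=1,RW=1,US=1,PS=0
  L2 @0x4A[27] → 0x4D007  P=1,RW=1,US=1,PS=0
  ✓ 0x4D70A  — 3 lookups
#3 VA=0xC3C1ACF0 (r,kernel):
  L0 @0x3D[3] → 0x4F007  P=1,RW=1,US=1,PS=0
  L1 @0x4F[30] → 0x53007  P=1,RW=1,US=1,PS=0
  L2 @0x53[26] → 0x55007  P=1,RW=1,US=1,PS=0
  ✓ 0x55CF0  — 3 lookups
#4 VA=0x603C09C0B (r,kernel):
  L0 @0x3D[24] → 0x59007  P=1,RW=1,US=1,PS=0
  L1 @0x59[30] → 0x5D007  P=1,RW=1,US=1,PS=0
  L2 @0x5D[9] → 0x5E007  P=1,RW=1,US=1,PS=0
  ✓ 0x5EC0B  — 3 lookups

Entries read for #4: 3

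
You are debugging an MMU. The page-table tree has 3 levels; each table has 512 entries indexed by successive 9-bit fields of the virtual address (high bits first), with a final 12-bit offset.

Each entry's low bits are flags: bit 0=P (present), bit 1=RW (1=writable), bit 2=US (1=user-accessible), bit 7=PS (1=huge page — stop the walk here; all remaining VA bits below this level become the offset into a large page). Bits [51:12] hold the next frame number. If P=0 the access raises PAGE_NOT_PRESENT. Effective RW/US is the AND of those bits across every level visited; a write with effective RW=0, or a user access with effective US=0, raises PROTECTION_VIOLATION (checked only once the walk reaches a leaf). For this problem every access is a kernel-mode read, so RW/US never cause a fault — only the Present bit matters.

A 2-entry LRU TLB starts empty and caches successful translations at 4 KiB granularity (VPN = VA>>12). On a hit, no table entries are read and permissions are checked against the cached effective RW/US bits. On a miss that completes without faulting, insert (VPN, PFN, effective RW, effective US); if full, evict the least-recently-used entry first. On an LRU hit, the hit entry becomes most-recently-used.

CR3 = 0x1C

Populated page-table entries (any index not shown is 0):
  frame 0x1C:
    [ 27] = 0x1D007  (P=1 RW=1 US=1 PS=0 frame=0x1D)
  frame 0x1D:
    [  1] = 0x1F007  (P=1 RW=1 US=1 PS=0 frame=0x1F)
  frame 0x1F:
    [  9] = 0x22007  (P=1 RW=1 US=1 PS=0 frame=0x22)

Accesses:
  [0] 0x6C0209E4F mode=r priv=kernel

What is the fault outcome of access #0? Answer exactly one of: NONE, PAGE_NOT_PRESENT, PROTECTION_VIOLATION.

Per-access translation:
#0 VA=0x6C0209E4F (r,kernel):
  L0: frame=0x1C idx=27 entry=0x1D007 [P=1 RW=1 US=1 PS=0]
  L1: frame=0x1D idx=1 entry=0x1F007 [P=1 RW=1 US=1 PS=0]
  L2: frame=0x1F idx=9 entry=0x22007 [P=1 RW=1 US=1 PS=0]
  ⇒ phys 0x22E4F  [3 reads]

Access #0 fault: NONE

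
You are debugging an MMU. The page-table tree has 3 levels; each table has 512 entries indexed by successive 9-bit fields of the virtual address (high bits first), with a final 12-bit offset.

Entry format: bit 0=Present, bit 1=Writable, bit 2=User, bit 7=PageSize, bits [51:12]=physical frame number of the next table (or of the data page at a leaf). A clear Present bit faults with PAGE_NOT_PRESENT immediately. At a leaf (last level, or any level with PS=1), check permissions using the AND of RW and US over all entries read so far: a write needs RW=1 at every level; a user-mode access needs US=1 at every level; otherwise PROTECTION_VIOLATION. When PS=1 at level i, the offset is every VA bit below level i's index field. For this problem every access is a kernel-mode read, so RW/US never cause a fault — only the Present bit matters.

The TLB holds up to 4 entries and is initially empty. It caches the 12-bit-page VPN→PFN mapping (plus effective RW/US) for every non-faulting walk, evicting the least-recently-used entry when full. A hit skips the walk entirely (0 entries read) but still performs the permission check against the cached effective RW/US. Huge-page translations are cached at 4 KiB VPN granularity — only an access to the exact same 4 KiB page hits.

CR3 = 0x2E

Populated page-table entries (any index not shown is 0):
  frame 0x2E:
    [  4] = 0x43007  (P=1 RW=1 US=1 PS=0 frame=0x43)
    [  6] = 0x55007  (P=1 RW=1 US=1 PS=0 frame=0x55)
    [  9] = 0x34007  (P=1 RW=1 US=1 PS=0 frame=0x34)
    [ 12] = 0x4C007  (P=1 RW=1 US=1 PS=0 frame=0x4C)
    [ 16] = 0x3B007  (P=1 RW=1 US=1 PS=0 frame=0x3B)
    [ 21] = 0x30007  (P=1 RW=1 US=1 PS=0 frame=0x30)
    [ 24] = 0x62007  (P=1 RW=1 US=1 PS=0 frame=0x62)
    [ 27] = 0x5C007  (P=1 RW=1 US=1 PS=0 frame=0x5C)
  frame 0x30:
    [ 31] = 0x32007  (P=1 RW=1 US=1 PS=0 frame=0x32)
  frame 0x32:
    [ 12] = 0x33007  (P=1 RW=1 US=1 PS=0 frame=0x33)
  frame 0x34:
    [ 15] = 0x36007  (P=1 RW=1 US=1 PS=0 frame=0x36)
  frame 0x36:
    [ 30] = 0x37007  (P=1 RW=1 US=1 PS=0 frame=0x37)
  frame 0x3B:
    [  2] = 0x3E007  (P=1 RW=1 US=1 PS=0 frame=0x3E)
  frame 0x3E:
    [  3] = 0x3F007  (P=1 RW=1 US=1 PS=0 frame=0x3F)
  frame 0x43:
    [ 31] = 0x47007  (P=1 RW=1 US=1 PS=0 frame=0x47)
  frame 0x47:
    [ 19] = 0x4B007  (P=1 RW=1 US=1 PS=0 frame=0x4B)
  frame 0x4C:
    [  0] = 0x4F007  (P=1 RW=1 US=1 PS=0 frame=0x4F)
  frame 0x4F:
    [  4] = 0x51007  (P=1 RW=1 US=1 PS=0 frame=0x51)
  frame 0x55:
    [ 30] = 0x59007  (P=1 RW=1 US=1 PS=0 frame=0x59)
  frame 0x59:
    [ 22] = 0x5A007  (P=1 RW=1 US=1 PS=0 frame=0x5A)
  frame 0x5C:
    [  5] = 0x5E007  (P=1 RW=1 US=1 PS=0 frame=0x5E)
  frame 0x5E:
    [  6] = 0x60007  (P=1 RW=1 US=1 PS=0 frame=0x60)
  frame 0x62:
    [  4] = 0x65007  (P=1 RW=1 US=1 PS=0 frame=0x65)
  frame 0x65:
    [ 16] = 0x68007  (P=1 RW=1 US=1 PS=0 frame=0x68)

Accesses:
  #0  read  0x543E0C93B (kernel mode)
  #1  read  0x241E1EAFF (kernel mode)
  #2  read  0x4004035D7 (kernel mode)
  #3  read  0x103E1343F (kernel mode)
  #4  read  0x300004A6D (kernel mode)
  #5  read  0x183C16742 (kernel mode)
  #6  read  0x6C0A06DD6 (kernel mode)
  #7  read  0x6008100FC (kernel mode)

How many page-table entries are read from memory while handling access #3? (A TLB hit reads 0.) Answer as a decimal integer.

Trace:
#0 VA=0x543E0C93B (r,kernel):
  L0: frame=0x2E idx=21 entry=0x30007 [P=1 RW=1 US=1 PS=0]
  L1: frame=0x30 idx=31 entry=0x32007 [P=1 RW=1 US=1 PS=0]
  L2: frame=0x32 idx=12 entry=0x33007 [P=1 RW=1 US=1 PS=0]
  ⇒ phys 0x3393B  [3 reads]
#1 VA=0x241E1EAFF (r,kernel):
  L0: frame=0x2E idx=9 entry=0x34007 [P=1 RW=1 US=1 PS=0]
  L1: frame=0x34 idx=15 entry=0x36007 [P=1 RW=1 US=1 PS=0]
  L2: frame=0x36 idx=30 entry=0x37007 [P=1 RW=1 US=1 PS=0]
  ⇒ phys 0x37AFF  [3 reads]
#2 VA=0x4004035D7 (r,kernel):
  L0: frame=0x2E idx=16 entry=0x3B007 [P=1 RW=1 US=1 PS=0]
  L1: frame=0x3B idx=2 entry=0x3E007 [P=1 RW=1 US=1 PS=0]
  L2: frame=0x3E idx=3 entry=0x3F007 [P=1 RW=1 US=1 PS=0]
  ⇒ phys 0x3F5D7  [3 reads]
#3 VA=0x103E1343F (r,kernel):
  L0: frame=0x2E idx=4 entry=0x43007 [P=1 RW=1 US=1 PS=0]
  L1: frame=0x43 idx=31 entry=0x47007 [P=1 RW=1 US=1 PS=0]
  L2: frame=0x47 idx=19 entry=0x4B007 [P=1 RW=1 US=1 PS=0]
  ⇒ phys 0x4B43F  [3 reads]
#4 VA=0x300004A6D (r,kernel):
  L0: frame=0x2E idx=12 entry=0x4C007 [P=1 RW=1 US=1 PS=0]
  L1: frame=0x4C idx=0 entry=0x4F007 [P=1 RW=1 US=1 PS=0]
  L2: frame=0x4F idx=4 entry=0x51007 [P=1 RW=1 US=1 PS=0]
  ⇒ phys 0x51A6D  [3 reads]
#5 VA=0x183C16742 (r,kernel):
  L0: frame=0x2E idx=6 entry=0x55007 [P=1 RW=1 US=1 PS=0]
  L1: frame=0x55 idx=30 entry=0x59007 [P=1 RW=1 US=1 PS=0]
  L2: frame=0x59 idx=22 entry=0x5A007 [P=1 RW=1 US=1 PS=0]
  ⇒ phys 0x5A742  [3 reads]
#6 VA=0x6C0A06DD6 (r,kernel):
  L0: frame=0x2E idx=27 entry=0x5C007 [P=1 RW=1 US=1 PS=0]
  L1: frame=0x5C idx=5 entry=0x5E007 [P=1 RW=1 US=1 PS=0]
  L2: frame=0x5E idx=6 entry=0x60007 [P=1 RW=1 US=1 PS=0]
  ⇒ phys 0x60DD6  [3 reads]
#7 VA=0x6008100FC (r,kernel):
  L0: frame=0x2E idx=24 entry=0x62007 [P=1 RW=1 US=1 PS=0]
  L1: frame=0x62 idx=4 entry=0x65007 [P=1 RW=1 US=1 PS=0]
  L2: frame=0x65 idx=16 entry=0x68007 [P=1 RW=1 US=1 PS=0]
  ⇒ phys 0x680FC  [3 reads]

Entries read for #3: 3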